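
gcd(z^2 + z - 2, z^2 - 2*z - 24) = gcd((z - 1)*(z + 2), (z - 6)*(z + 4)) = 1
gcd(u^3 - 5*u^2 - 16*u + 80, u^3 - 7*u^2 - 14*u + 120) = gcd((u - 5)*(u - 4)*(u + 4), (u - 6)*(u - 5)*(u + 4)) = u^2 - u - 20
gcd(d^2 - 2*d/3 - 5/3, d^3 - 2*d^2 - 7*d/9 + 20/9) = d^2 - 2*d/3 - 5/3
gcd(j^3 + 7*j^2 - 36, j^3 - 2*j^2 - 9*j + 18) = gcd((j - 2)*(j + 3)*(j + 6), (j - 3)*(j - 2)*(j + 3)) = j^2 + j - 6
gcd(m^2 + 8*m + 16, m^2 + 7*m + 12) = m + 4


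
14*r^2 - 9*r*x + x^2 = (-7*r + x)*(-2*r + x)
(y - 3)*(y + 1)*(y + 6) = y^3 + 4*y^2 - 15*y - 18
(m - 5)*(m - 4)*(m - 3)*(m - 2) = m^4 - 14*m^3 + 71*m^2 - 154*m + 120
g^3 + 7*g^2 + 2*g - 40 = (g - 2)*(g + 4)*(g + 5)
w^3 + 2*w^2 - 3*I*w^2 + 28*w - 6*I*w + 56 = (w + 2)*(w - 7*I)*(w + 4*I)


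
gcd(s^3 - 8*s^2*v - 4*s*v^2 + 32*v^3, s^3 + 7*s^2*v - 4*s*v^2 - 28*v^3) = s^2 - 4*v^2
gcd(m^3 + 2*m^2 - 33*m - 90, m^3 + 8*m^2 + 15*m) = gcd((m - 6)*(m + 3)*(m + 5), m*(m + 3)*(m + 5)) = m^2 + 8*m + 15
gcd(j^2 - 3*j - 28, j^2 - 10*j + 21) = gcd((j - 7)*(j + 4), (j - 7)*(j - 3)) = j - 7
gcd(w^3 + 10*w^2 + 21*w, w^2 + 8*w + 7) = w + 7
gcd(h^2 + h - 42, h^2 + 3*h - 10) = 1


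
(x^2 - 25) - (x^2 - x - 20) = x - 5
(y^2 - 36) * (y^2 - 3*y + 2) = y^4 - 3*y^3 - 34*y^2 + 108*y - 72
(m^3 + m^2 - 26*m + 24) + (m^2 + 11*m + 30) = m^3 + 2*m^2 - 15*m + 54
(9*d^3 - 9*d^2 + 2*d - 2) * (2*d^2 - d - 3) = 18*d^5 - 27*d^4 - 14*d^3 + 21*d^2 - 4*d + 6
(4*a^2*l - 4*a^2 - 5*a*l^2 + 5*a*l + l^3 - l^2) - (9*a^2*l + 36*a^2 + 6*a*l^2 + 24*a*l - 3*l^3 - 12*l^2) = -5*a^2*l - 40*a^2 - 11*a*l^2 - 19*a*l + 4*l^3 + 11*l^2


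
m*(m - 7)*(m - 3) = m^3 - 10*m^2 + 21*m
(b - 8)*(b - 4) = b^2 - 12*b + 32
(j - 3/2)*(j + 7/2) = j^2 + 2*j - 21/4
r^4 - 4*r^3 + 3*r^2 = r^2*(r - 3)*(r - 1)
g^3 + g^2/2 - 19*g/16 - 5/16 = (g - 1)*(g + 1/4)*(g + 5/4)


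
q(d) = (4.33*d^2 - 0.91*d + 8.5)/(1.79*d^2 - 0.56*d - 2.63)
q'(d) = (0.56 - 3.58*d)*(4.33*d^2 - 0.91*d + 8.5)/(1.79*d^2 - 0.56*d - 2.63)^2 + (8.66*d - 0.91)/(1.79*d^2 - 0.56*d - 2.63)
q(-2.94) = 3.35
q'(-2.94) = 0.75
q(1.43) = 69.93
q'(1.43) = -1338.80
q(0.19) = -3.18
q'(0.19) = -0.42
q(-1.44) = 9.95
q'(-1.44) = 23.03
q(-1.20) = 25.54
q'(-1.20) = 181.96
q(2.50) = 4.65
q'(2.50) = -2.55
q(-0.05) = -3.29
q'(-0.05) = 1.45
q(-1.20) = 25.54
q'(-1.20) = 181.96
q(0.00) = -3.23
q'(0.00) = 1.03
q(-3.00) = 3.31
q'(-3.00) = 0.69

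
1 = 1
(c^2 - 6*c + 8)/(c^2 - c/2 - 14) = 2*(c - 2)/(2*c + 7)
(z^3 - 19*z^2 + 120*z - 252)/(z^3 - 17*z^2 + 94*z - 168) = (z - 6)/(z - 4)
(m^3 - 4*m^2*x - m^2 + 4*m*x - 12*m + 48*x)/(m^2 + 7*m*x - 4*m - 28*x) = (m^2 - 4*m*x + 3*m - 12*x)/(m + 7*x)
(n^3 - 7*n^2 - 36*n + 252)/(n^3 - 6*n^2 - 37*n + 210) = (n - 6)/(n - 5)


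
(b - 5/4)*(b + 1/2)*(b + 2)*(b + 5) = b^4 + 25*b^3/4 + 33*b^2/8 - 95*b/8 - 25/4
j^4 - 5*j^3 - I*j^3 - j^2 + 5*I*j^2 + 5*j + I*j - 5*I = (j - 5)*(j - 1)*(j + 1)*(j - I)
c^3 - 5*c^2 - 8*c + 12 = (c - 6)*(c - 1)*(c + 2)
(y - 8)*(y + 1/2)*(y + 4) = y^3 - 7*y^2/2 - 34*y - 16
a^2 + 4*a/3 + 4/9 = (a + 2/3)^2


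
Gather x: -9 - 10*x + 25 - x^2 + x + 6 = -x^2 - 9*x + 22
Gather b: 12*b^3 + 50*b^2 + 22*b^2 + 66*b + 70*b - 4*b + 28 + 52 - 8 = 12*b^3 + 72*b^2 + 132*b + 72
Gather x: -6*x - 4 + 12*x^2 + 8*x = 12*x^2 + 2*x - 4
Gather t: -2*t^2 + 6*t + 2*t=-2*t^2 + 8*t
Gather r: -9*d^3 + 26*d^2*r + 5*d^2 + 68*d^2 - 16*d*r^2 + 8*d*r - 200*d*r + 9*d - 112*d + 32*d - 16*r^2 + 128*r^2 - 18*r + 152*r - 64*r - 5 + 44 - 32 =-9*d^3 + 73*d^2 - 71*d + r^2*(112 - 16*d) + r*(26*d^2 - 192*d + 70) + 7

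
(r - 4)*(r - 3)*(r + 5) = r^3 - 2*r^2 - 23*r + 60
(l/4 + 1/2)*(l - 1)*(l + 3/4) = l^3/4 + 7*l^2/16 - 5*l/16 - 3/8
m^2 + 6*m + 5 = (m + 1)*(m + 5)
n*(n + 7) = n^2 + 7*n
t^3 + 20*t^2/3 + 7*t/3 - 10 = (t - 1)*(t + 5/3)*(t + 6)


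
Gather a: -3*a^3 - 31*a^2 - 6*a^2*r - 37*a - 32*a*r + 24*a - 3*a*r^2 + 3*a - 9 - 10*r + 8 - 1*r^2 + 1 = -3*a^3 + a^2*(-6*r - 31) + a*(-3*r^2 - 32*r - 10) - r^2 - 10*r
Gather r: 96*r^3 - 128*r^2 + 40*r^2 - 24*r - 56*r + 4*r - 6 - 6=96*r^3 - 88*r^2 - 76*r - 12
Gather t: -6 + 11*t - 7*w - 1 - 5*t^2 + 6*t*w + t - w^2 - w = -5*t^2 + t*(6*w + 12) - w^2 - 8*w - 7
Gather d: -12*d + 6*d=-6*d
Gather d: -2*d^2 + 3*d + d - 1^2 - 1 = -2*d^2 + 4*d - 2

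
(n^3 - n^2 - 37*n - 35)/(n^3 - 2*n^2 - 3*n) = (n^2 - 2*n - 35)/(n*(n - 3))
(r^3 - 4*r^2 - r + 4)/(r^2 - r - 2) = (r^2 - 5*r + 4)/(r - 2)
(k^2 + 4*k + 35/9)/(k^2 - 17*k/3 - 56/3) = (k + 5/3)/(k - 8)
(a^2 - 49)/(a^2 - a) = (a^2 - 49)/(a*(a - 1))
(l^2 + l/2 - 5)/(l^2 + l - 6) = (l + 5/2)/(l + 3)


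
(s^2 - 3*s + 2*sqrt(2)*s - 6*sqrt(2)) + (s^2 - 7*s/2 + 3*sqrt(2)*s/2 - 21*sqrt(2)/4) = 2*s^2 - 13*s/2 + 7*sqrt(2)*s/2 - 45*sqrt(2)/4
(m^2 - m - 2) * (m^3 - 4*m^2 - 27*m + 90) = m^5 - 5*m^4 - 25*m^3 + 125*m^2 - 36*m - 180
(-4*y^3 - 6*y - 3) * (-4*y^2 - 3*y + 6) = 16*y^5 + 12*y^4 + 30*y^2 - 27*y - 18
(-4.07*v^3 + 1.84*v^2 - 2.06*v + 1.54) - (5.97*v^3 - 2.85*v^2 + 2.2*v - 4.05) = -10.04*v^3 + 4.69*v^2 - 4.26*v + 5.59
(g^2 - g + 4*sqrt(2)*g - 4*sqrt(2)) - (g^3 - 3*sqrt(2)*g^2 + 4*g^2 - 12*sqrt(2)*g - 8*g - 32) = -g^3 - 3*g^2 + 3*sqrt(2)*g^2 + 7*g + 16*sqrt(2)*g - 4*sqrt(2) + 32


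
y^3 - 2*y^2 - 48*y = y*(y - 8)*(y + 6)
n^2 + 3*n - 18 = (n - 3)*(n + 6)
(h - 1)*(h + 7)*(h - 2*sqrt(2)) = h^3 - 2*sqrt(2)*h^2 + 6*h^2 - 12*sqrt(2)*h - 7*h + 14*sqrt(2)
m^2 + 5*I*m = m*(m + 5*I)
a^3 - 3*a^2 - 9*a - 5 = (a - 5)*(a + 1)^2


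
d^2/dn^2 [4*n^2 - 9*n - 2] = 8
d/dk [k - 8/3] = 1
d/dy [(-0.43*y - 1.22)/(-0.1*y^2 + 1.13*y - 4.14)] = (-0.043*y^2 - 0.244*y + 3.1588)/(0.01*y^4 - 0.226*y^3 + 2.1049*y^2 - 9.3564*y + 17.1396)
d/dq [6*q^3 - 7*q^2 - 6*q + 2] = 18*q^2 - 14*q - 6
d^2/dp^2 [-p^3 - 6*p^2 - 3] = -6*p - 12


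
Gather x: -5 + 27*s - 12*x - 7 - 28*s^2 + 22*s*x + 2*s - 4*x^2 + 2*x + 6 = -28*s^2 + 29*s - 4*x^2 + x*(22*s - 10) - 6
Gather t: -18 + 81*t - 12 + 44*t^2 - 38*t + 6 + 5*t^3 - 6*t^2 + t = 5*t^3 + 38*t^2 + 44*t - 24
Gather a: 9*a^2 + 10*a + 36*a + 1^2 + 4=9*a^2 + 46*a + 5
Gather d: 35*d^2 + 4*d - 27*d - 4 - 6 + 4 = 35*d^2 - 23*d - 6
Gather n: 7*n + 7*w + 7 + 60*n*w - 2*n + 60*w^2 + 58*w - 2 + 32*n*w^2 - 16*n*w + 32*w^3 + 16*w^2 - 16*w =n*(32*w^2 + 44*w + 5) + 32*w^3 + 76*w^2 + 49*w + 5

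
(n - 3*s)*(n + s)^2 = n^3 - n^2*s - 5*n*s^2 - 3*s^3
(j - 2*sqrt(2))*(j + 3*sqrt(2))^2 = j^3 + 4*sqrt(2)*j^2 - 6*j - 36*sqrt(2)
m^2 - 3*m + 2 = (m - 2)*(m - 1)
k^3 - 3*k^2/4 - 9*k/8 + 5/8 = (k - 5/4)*(k - 1/2)*(k + 1)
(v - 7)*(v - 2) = v^2 - 9*v + 14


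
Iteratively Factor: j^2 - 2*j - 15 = (j - 5)*(j + 3)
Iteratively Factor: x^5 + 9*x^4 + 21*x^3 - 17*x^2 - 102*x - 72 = (x + 1)*(x^4 + 8*x^3 + 13*x^2 - 30*x - 72) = (x + 1)*(x + 3)*(x^3 + 5*x^2 - 2*x - 24) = (x + 1)*(x + 3)^2*(x^2 + 2*x - 8) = (x + 1)*(x + 3)^2*(x + 4)*(x - 2)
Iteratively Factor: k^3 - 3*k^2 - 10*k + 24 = (k - 4)*(k^2 + k - 6) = (k - 4)*(k + 3)*(k - 2)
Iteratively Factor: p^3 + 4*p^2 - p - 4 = (p - 1)*(p^2 + 5*p + 4) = (p - 1)*(p + 4)*(p + 1)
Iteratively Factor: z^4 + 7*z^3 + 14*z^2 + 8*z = (z)*(z^3 + 7*z^2 + 14*z + 8) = z*(z + 2)*(z^2 + 5*z + 4) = z*(z + 2)*(z + 4)*(z + 1)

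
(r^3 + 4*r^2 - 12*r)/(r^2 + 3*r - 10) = r*(r + 6)/(r + 5)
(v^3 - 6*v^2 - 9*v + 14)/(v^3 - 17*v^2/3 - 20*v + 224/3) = 3*(v^2 + v - 2)/(3*v^2 + 4*v - 32)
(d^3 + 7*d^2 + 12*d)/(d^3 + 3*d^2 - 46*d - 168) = d*(d + 3)/(d^2 - d - 42)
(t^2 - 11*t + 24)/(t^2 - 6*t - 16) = (t - 3)/(t + 2)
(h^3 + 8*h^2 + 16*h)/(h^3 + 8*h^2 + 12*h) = (h^2 + 8*h + 16)/(h^2 + 8*h + 12)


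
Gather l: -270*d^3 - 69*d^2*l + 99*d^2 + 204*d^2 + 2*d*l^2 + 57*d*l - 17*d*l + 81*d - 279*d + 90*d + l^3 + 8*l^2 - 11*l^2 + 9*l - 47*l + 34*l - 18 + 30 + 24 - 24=-270*d^3 + 303*d^2 - 108*d + l^3 + l^2*(2*d - 3) + l*(-69*d^2 + 40*d - 4) + 12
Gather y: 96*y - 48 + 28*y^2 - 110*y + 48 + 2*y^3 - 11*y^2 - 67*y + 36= 2*y^3 + 17*y^2 - 81*y + 36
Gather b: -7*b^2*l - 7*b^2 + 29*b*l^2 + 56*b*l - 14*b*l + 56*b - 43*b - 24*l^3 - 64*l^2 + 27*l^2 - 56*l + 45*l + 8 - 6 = b^2*(-7*l - 7) + b*(29*l^2 + 42*l + 13) - 24*l^3 - 37*l^2 - 11*l + 2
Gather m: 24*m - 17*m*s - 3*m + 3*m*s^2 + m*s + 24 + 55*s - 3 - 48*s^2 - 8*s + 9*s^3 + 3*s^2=m*(3*s^2 - 16*s + 21) + 9*s^3 - 45*s^2 + 47*s + 21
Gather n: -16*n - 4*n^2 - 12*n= -4*n^2 - 28*n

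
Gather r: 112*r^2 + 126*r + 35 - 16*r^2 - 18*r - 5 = 96*r^2 + 108*r + 30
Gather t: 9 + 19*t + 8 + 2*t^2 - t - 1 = 2*t^2 + 18*t + 16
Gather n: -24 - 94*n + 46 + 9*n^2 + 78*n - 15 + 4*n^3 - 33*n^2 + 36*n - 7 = 4*n^3 - 24*n^2 + 20*n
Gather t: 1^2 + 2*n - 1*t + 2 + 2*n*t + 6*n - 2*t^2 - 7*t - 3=8*n - 2*t^2 + t*(2*n - 8)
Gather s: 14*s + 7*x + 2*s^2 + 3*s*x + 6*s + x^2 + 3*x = 2*s^2 + s*(3*x + 20) + x^2 + 10*x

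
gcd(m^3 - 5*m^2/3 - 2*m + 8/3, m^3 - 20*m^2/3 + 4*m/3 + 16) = m^2 - 2*m/3 - 8/3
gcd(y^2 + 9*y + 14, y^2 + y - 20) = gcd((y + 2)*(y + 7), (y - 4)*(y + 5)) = 1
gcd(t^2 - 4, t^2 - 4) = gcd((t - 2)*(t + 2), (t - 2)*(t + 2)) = t^2 - 4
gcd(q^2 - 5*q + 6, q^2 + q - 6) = q - 2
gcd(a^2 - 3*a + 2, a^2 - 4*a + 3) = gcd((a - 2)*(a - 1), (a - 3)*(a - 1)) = a - 1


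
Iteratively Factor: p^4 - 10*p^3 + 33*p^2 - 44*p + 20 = (p - 2)*(p^3 - 8*p^2 + 17*p - 10) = (p - 5)*(p - 2)*(p^2 - 3*p + 2) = (p - 5)*(p - 2)*(p - 1)*(p - 2)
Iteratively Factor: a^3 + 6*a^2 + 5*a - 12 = (a + 4)*(a^2 + 2*a - 3) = (a + 3)*(a + 4)*(a - 1)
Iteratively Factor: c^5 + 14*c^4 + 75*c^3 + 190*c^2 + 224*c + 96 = (c + 4)*(c^4 + 10*c^3 + 35*c^2 + 50*c + 24) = (c + 2)*(c + 4)*(c^3 + 8*c^2 + 19*c + 12) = (c + 2)*(c + 4)^2*(c^2 + 4*c + 3) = (c + 2)*(c + 3)*(c + 4)^2*(c + 1)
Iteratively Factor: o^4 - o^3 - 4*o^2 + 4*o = (o - 2)*(o^3 + o^2 - 2*o) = (o - 2)*(o + 2)*(o^2 - o) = o*(o - 2)*(o + 2)*(o - 1)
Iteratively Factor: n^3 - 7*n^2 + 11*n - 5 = (n - 1)*(n^2 - 6*n + 5) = (n - 1)^2*(n - 5)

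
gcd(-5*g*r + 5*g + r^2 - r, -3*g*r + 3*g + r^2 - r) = r - 1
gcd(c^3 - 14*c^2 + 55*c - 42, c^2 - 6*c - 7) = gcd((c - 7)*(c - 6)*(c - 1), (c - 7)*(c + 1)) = c - 7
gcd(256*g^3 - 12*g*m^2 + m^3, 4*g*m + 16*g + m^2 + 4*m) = 4*g + m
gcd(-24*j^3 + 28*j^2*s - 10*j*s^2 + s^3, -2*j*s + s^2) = -2*j + s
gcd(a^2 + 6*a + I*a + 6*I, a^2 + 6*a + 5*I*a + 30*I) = a + 6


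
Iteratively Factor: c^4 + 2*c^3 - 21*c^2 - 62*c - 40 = (c + 1)*(c^3 + c^2 - 22*c - 40) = (c - 5)*(c + 1)*(c^2 + 6*c + 8) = (c - 5)*(c + 1)*(c + 4)*(c + 2)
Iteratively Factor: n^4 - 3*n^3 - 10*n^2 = (n + 2)*(n^3 - 5*n^2) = n*(n + 2)*(n^2 - 5*n) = n^2*(n + 2)*(n - 5)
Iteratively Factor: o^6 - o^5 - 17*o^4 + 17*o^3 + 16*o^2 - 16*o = (o + 1)*(o^5 - 2*o^4 - 15*o^3 + 32*o^2 - 16*o) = (o - 4)*(o + 1)*(o^4 + 2*o^3 - 7*o^2 + 4*o) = (o - 4)*(o - 1)*(o + 1)*(o^3 + 3*o^2 - 4*o) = (o - 4)*(o - 1)*(o + 1)*(o + 4)*(o^2 - o) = (o - 4)*(o - 1)^2*(o + 1)*(o + 4)*(o)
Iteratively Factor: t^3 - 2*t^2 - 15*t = (t + 3)*(t^2 - 5*t) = (t - 5)*(t + 3)*(t)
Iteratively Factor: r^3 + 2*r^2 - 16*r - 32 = (r - 4)*(r^2 + 6*r + 8) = (r - 4)*(r + 4)*(r + 2)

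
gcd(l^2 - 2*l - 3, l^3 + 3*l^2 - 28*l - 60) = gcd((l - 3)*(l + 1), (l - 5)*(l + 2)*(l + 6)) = 1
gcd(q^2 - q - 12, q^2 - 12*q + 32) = q - 4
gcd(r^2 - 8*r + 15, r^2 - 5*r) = r - 5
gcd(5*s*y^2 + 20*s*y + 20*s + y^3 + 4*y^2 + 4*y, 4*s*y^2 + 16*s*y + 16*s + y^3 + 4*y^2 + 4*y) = y^2 + 4*y + 4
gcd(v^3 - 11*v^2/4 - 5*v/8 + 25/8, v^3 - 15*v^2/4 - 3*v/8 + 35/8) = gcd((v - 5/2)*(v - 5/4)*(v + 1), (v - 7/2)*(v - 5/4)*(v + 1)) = v^2 - v/4 - 5/4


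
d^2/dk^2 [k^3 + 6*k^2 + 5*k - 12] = 6*k + 12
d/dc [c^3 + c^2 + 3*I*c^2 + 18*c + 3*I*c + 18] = 3*c^2 + c*(2 + 6*I) + 18 + 3*I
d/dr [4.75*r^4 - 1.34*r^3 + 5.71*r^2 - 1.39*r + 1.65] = 19.0*r^3 - 4.02*r^2 + 11.42*r - 1.39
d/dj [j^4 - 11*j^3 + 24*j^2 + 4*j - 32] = 4*j^3 - 33*j^2 + 48*j + 4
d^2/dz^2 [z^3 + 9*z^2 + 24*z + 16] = 6*z + 18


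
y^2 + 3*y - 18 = (y - 3)*(y + 6)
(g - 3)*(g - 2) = g^2 - 5*g + 6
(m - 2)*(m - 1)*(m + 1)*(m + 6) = m^4 + 4*m^3 - 13*m^2 - 4*m + 12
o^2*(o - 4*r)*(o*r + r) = o^4*r - 4*o^3*r^2 + o^3*r - 4*o^2*r^2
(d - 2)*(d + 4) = d^2 + 2*d - 8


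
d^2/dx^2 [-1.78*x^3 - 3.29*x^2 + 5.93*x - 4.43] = -10.68*x - 6.58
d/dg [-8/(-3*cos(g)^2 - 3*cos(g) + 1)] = 24*(2*cos(g) + 1)*sin(g)/(3*cos(g)^2 + 3*cos(g) - 1)^2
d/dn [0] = 0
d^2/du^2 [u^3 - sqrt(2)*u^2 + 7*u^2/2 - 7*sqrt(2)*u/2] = 6*u - 2*sqrt(2) + 7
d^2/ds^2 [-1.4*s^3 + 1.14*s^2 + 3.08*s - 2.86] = 2.28 - 8.4*s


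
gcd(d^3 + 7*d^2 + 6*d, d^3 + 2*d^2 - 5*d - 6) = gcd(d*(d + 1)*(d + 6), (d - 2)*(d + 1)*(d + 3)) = d + 1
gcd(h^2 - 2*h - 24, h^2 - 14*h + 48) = h - 6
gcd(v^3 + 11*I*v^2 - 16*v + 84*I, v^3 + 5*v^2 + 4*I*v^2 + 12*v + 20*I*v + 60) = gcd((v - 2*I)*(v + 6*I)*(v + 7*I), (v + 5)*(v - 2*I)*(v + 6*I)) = v^2 + 4*I*v + 12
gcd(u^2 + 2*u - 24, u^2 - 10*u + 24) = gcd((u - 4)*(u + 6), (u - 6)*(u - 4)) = u - 4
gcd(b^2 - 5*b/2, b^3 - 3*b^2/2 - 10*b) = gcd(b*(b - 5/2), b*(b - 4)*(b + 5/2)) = b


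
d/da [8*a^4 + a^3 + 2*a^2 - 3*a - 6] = 32*a^3 + 3*a^2 + 4*a - 3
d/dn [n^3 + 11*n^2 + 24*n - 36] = 3*n^2 + 22*n + 24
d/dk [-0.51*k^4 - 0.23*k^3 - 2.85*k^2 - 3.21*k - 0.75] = -2.04*k^3 - 0.69*k^2 - 5.7*k - 3.21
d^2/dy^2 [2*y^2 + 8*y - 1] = 4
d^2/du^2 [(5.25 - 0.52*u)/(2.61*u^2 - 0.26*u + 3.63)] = (-(0.52*u - 5.25)*(5.22*u - 0.26)*(10.44*u - 0.52) + (8.1432*u - 27.6754)*(2.61*u^2 - 0.26*u + 3.63))/(2.61*u^2 - 0.26*u + 3.63)^3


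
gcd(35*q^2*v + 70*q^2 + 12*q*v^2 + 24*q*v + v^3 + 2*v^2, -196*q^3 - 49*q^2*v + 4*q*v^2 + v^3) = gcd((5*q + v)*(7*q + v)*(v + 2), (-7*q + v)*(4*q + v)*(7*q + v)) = 7*q + v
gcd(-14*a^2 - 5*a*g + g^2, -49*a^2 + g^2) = 7*a - g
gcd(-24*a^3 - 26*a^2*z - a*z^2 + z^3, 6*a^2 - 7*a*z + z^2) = -6*a + z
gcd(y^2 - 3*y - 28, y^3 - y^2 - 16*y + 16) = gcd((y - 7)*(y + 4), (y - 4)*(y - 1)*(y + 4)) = y + 4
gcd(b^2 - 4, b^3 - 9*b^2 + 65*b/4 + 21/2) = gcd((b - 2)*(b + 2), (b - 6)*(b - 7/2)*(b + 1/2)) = 1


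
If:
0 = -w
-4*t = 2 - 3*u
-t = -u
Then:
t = -2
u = -2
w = 0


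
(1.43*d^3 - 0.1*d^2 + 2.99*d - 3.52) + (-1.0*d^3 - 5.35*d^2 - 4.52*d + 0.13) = 0.43*d^3 - 5.45*d^2 - 1.53*d - 3.39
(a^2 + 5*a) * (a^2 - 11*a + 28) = a^4 - 6*a^3 - 27*a^2 + 140*a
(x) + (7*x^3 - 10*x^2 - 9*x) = 7*x^3 - 10*x^2 - 8*x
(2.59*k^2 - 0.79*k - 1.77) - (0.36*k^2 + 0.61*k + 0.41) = 2.23*k^2 - 1.4*k - 2.18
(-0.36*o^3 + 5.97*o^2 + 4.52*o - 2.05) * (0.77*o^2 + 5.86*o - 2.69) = -0.2772*o^5 + 2.4873*o^4 + 39.433*o^3 + 8.8494*o^2 - 24.1718*o + 5.5145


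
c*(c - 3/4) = c^2 - 3*c/4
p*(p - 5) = p^2 - 5*p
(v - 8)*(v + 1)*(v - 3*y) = v^3 - 3*v^2*y - 7*v^2 + 21*v*y - 8*v + 24*y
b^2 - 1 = (b - 1)*(b + 1)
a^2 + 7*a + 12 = (a + 3)*(a + 4)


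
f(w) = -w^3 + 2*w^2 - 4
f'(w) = -3*w^2 + 4*w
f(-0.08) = -3.99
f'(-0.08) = -0.34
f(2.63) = -8.36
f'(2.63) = -10.23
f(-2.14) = 14.96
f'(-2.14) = -22.30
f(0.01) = -4.00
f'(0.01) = 0.04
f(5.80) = -131.83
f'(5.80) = -77.72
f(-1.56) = 4.66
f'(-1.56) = -13.54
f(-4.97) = 168.17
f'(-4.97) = -93.98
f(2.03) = -4.12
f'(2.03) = -4.24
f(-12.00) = 2012.00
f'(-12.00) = -480.00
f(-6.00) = 284.00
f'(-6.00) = -132.00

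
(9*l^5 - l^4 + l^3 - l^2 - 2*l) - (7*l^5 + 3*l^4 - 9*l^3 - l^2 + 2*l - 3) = 2*l^5 - 4*l^4 + 10*l^3 - 4*l + 3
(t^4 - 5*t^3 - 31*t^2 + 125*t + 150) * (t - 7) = t^5 - 12*t^4 + 4*t^3 + 342*t^2 - 725*t - 1050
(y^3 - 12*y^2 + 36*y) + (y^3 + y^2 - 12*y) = 2*y^3 - 11*y^2 + 24*y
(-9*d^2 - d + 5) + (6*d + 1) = -9*d^2 + 5*d + 6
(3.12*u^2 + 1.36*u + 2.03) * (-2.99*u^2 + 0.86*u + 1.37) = -9.3288*u^4 - 1.3832*u^3 - 0.625699999999999*u^2 + 3.609*u + 2.7811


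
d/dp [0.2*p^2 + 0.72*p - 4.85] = 0.4*p + 0.72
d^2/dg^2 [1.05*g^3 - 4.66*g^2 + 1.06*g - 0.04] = 6.3*g - 9.32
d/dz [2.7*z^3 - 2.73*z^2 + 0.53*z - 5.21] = 8.1*z^2 - 5.46*z + 0.53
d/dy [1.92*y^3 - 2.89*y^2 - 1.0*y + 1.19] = 5.76*y^2 - 5.78*y - 1.0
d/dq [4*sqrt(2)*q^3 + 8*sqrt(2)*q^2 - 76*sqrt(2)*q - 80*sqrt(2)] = sqrt(2)*(12*q^2 + 16*q - 76)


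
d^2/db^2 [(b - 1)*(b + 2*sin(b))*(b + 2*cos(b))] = -2*sqrt(2)*b^2*sin(b + pi/4) - 6*b*sin(b) - 8*b*sin(2*b) + 10*b*cos(b) + 6*b + 8*sin(b) + 8*sqrt(2)*sin(2*b + pi/4) - 2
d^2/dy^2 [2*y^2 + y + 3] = 4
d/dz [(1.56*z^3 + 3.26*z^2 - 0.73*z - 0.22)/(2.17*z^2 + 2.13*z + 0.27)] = (3.3852*z^4 + 6.6456*z^3 + 9.7915*z^2 + 2.7152*z + 0.2715)/(4.7089*z^4 + 9.2442*z^3 + 5.7087*z^2 + 1.1502*z + 0.0729)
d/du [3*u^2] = 6*u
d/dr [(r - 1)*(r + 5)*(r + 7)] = 3*r^2 + 22*r + 23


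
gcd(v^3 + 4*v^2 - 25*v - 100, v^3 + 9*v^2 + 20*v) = v^2 + 9*v + 20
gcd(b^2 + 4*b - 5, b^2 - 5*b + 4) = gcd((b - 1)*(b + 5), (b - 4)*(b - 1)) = b - 1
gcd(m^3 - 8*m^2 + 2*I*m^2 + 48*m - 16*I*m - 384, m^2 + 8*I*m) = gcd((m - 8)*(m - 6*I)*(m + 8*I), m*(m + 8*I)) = m + 8*I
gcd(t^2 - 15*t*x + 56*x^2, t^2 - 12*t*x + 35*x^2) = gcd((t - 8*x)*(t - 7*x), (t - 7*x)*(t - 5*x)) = -t + 7*x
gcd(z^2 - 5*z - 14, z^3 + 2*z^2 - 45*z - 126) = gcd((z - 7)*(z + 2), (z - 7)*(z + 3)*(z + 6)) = z - 7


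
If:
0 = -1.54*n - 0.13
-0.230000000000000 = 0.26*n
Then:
No Solution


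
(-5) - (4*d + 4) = -4*d - 9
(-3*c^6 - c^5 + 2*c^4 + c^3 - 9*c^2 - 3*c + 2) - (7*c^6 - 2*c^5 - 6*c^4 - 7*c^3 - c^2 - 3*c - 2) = -10*c^6 + c^5 + 8*c^4 + 8*c^3 - 8*c^2 + 4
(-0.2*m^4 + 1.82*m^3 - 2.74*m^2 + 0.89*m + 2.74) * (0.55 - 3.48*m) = 0.696*m^5 - 6.4436*m^4 + 10.5362*m^3 - 4.6042*m^2 - 9.0457*m + 1.507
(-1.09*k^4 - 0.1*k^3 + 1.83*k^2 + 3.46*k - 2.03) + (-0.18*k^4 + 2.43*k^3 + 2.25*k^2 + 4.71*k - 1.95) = -1.27*k^4 + 2.33*k^3 + 4.08*k^2 + 8.17*k - 3.98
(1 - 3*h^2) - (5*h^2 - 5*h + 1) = -8*h^2 + 5*h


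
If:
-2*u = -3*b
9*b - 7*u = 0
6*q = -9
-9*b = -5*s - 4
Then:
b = 0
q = -3/2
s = -4/5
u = 0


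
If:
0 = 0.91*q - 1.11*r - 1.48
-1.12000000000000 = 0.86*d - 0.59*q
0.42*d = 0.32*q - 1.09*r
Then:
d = 0.29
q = 2.32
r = 0.57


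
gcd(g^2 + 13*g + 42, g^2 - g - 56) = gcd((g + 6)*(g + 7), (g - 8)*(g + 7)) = g + 7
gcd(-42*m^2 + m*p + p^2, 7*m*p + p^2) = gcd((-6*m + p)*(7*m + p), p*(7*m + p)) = 7*m + p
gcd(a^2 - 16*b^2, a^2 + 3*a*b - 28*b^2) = a - 4*b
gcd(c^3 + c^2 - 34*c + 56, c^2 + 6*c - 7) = c + 7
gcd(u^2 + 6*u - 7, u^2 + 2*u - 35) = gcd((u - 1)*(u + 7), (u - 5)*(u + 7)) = u + 7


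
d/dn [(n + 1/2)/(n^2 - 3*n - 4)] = (n^2 - 3*n - (2*n - 3)*(2*n + 1)/2 - 4)/(-n^2 + 3*n + 4)^2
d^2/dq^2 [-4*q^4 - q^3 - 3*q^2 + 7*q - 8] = -48*q^2 - 6*q - 6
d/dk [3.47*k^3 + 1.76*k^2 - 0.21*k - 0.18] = 10.41*k^2 + 3.52*k - 0.21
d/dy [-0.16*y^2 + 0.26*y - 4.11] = 0.26 - 0.32*y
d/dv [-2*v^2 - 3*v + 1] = -4*v - 3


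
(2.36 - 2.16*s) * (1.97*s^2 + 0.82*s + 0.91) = -4.2552*s^3 + 2.878*s^2 - 0.0304000000000004*s + 2.1476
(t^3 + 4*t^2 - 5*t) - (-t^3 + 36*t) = 2*t^3 + 4*t^2 - 41*t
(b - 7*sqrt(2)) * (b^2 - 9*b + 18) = b^3 - 7*sqrt(2)*b^2 - 9*b^2 + 18*b + 63*sqrt(2)*b - 126*sqrt(2)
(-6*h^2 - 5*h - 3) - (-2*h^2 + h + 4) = -4*h^2 - 6*h - 7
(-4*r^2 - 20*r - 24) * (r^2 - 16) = -4*r^4 - 20*r^3 + 40*r^2 + 320*r + 384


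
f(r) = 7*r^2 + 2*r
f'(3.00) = 44.00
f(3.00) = 69.00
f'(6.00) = 86.00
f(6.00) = 264.00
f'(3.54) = 51.56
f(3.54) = 94.80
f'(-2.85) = -37.90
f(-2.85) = 51.16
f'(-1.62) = -20.68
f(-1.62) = 15.13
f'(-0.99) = -11.86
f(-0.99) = 4.88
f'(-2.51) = -33.14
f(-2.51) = 39.08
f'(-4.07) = -54.98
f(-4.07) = 107.81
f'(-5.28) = -71.92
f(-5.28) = 184.59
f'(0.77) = 12.78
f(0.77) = 5.69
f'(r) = 14*r + 2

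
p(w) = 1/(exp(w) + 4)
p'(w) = -exp(w)/(exp(w) + 4)^2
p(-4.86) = 0.25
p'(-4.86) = -0.00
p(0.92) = 0.15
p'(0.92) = -0.06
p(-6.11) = 0.25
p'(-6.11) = -0.00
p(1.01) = 0.15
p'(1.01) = -0.06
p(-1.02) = 0.23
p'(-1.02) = -0.02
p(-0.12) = 0.20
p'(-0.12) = -0.04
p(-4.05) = 0.25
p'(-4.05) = -0.00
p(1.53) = 0.12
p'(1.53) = -0.06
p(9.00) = 0.00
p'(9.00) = 0.00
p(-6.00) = 0.25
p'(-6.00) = 0.00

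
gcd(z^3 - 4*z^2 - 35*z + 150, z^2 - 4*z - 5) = z - 5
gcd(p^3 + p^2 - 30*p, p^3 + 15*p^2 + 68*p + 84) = p + 6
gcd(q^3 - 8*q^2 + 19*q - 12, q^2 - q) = q - 1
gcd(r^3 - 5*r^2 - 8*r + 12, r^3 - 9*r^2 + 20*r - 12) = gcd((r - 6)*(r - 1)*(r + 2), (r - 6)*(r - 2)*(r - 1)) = r^2 - 7*r + 6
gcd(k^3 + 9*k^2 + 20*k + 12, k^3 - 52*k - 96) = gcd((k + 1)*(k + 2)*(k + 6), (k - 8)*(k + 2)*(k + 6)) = k^2 + 8*k + 12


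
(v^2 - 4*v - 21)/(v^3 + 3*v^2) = (v - 7)/v^2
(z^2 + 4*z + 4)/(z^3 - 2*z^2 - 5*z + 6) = (z + 2)/(z^2 - 4*z + 3)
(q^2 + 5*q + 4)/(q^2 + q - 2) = (q^2 + 5*q + 4)/(q^2 + q - 2)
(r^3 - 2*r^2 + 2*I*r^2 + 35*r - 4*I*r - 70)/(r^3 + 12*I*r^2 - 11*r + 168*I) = (r^2 - r*(2 + 5*I) + 10*I)/(r^2 + 5*I*r + 24)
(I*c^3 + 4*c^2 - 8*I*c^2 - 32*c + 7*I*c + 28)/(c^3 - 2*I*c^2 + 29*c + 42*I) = (I*c^3 + c^2*(4 - 8*I) + c*(-32 + 7*I) + 28)/(c^3 - 2*I*c^2 + 29*c + 42*I)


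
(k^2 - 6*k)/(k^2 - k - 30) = k/(k + 5)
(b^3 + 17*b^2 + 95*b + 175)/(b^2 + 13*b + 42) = (b^2 + 10*b + 25)/(b + 6)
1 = 1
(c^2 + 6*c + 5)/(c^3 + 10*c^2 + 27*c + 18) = (c + 5)/(c^2 + 9*c + 18)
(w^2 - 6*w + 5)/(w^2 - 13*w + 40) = (w - 1)/(w - 8)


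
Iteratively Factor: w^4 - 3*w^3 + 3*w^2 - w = (w - 1)*(w^3 - 2*w^2 + w) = (w - 1)^2*(w^2 - w) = (w - 1)^3*(w)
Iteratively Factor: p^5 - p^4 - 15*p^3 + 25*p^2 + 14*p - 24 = (p + 1)*(p^4 - 2*p^3 - 13*p^2 + 38*p - 24) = (p + 1)*(p + 4)*(p^3 - 6*p^2 + 11*p - 6) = (p - 1)*(p + 1)*(p + 4)*(p^2 - 5*p + 6) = (p - 3)*(p - 1)*(p + 1)*(p + 4)*(p - 2)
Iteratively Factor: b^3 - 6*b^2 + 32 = (b - 4)*(b^2 - 2*b - 8) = (b - 4)^2*(b + 2)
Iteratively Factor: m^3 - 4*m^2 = (m)*(m^2 - 4*m) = m*(m - 4)*(m)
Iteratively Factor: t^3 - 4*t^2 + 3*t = (t - 1)*(t^2 - 3*t) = t*(t - 1)*(t - 3)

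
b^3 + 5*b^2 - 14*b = b*(b - 2)*(b + 7)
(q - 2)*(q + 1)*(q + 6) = q^3 + 5*q^2 - 8*q - 12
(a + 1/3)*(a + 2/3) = a^2 + a + 2/9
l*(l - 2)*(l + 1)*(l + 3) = l^4 + 2*l^3 - 5*l^2 - 6*l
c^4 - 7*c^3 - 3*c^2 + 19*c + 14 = (c - 7)*(c - 2)*(c + 1)^2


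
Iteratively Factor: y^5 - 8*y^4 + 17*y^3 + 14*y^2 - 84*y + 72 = (y + 2)*(y^4 - 10*y^3 + 37*y^2 - 60*y + 36) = (y - 3)*(y + 2)*(y^3 - 7*y^2 + 16*y - 12) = (y - 3)^2*(y + 2)*(y^2 - 4*y + 4) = (y - 3)^2*(y - 2)*(y + 2)*(y - 2)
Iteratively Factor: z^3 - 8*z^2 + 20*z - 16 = (z - 4)*(z^2 - 4*z + 4) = (z - 4)*(z - 2)*(z - 2)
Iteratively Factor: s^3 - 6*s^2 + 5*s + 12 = (s + 1)*(s^2 - 7*s + 12) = (s - 4)*(s + 1)*(s - 3)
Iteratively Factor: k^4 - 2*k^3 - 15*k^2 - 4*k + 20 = (k - 5)*(k^3 + 3*k^2 - 4) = (k - 5)*(k + 2)*(k^2 + k - 2) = (k - 5)*(k - 1)*(k + 2)*(k + 2)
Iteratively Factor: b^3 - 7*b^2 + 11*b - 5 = (b - 1)*(b^2 - 6*b + 5) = (b - 1)^2*(b - 5)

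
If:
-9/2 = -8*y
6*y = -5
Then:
No Solution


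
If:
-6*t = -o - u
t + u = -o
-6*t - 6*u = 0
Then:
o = 0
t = 0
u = 0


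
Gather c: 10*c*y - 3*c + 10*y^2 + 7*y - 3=c*(10*y - 3) + 10*y^2 + 7*y - 3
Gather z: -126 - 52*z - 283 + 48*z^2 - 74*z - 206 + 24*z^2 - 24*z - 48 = 72*z^2 - 150*z - 663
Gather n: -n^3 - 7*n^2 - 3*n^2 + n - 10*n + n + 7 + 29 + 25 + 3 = -n^3 - 10*n^2 - 8*n + 64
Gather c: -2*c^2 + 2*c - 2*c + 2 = 2 - 2*c^2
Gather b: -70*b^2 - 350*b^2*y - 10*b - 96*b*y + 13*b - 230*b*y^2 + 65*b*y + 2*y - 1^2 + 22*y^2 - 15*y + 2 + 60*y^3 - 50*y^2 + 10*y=b^2*(-350*y - 70) + b*(-230*y^2 - 31*y + 3) + 60*y^3 - 28*y^2 - 3*y + 1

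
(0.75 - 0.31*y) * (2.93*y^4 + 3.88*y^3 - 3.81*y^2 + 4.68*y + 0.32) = -0.9083*y^5 + 0.9947*y^4 + 4.0911*y^3 - 4.3083*y^2 + 3.4108*y + 0.24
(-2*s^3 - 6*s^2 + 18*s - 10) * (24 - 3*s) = 6*s^4 - 30*s^3 - 198*s^2 + 462*s - 240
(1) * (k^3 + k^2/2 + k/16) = k^3 + k^2/2 + k/16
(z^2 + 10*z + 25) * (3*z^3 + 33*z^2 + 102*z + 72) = 3*z^5 + 63*z^4 + 507*z^3 + 1917*z^2 + 3270*z + 1800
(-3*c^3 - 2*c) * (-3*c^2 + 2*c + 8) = 9*c^5 - 6*c^4 - 18*c^3 - 4*c^2 - 16*c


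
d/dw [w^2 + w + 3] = 2*w + 1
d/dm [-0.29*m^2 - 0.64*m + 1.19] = -0.58*m - 0.64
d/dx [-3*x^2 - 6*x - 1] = -6*x - 6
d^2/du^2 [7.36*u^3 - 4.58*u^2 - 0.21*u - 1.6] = 44.16*u - 9.16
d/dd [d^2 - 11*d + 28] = 2*d - 11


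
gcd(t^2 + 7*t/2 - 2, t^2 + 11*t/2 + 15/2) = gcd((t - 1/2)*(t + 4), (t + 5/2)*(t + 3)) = 1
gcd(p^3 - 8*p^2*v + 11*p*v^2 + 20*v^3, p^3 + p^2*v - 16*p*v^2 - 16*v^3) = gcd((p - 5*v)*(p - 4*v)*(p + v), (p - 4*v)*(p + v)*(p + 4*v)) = p^2 - 3*p*v - 4*v^2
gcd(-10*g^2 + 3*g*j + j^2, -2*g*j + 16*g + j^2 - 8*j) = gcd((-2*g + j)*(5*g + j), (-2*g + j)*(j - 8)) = 2*g - j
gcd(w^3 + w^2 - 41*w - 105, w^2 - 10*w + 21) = w - 7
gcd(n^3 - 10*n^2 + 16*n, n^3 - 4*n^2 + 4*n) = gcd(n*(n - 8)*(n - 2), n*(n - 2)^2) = n^2 - 2*n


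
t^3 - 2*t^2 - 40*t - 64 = (t - 8)*(t + 2)*(t + 4)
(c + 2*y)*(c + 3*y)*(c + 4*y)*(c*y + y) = c^4*y + 9*c^3*y^2 + c^3*y + 26*c^2*y^3 + 9*c^2*y^2 + 24*c*y^4 + 26*c*y^3 + 24*y^4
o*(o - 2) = o^2 - 2*o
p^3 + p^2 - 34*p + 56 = (p - 4)*(p - 2)*(p + 7)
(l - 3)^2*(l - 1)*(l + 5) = l^4 - 2*l^3 - 20*l^2 + 66*l - 45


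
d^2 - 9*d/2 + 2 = (d - 4)*(d - 1/2)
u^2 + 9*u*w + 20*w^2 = (u + 4*w)*(u + 5*w)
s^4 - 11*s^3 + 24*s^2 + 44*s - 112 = (s - 7)*(s - 4)*(s - 2)*(s + 2)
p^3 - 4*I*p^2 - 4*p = p*(p - 2*I)^2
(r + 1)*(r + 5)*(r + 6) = r^3 + 12*r^2 + 41*r + 30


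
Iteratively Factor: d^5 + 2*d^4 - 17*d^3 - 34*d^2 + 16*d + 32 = (d + 2)*(d^4 - 17*d^2 + 16) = (d - 4)*(d + 2)*(d^3 + 4*d^2 - d - 4) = (d - 4)*(d + 1)*(d + 2)*(d^2 + 3*d - 4) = (d - 4)*(d - 1)*(d + 1)*(d + 2)*(d + 4)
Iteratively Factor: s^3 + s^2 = (s)*(s^2 + s) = s*(s + 1)*(s)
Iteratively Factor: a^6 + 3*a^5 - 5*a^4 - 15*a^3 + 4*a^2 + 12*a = (a + 1)*(a^5 + 2*a^4 - 7*a^3 - 8*a^2 + 12*a) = (a - 2)*(a + 1)*(a^4 + 4*a^3 + a^2 - 6*a) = (a - 2)*(a + 1)*(a + 3)*(a^3 + a^2 - 2*a) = (a - 2)*(a + 1)*(a + 2)*(a + 3)*(a^2 - a) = (a - 2)*(a - 1)*(a + 1)*(a + 2)*(a + 3)*(a)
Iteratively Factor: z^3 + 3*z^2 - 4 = (z - 1)*(z^2 + 4*z + 4) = (z - 1)*(z + 2)*(z + 2)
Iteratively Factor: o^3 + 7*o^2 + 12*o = (o + 3)*(o^2 + 4*o) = (o + 3)*(o + 4)*(o)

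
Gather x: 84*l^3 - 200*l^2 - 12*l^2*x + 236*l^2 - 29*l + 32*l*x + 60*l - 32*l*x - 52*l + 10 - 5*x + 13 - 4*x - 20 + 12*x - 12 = 84*l^3 + 36*l^2 - 21*l + x*(3 - 12*l^2) - 9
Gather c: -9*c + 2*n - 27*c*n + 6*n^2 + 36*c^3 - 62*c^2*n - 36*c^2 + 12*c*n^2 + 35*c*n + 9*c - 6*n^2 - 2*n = 36*c^3 + c^2*(-62*n - 36) + c*(12*n^2 + 8*n)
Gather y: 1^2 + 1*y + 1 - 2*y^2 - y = 2 - 2*y^2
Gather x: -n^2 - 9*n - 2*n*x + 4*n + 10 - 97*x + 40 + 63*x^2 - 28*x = -n^2 - 5*n + 63*x^2 + x*(-2*n - 125) + 50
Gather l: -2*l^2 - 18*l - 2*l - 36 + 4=-2*l^2 - 20*l - 32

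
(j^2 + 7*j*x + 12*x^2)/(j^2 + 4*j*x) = (j + 3*x)/j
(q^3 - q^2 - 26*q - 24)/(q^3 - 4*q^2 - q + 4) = (q^2 - 2*q - 24)/(q^2 - 5*q + 4)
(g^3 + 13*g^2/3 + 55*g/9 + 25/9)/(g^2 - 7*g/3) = (9*g^3 + 39*g^2 + 55*g + 25)/(3*g*(3*g - 7))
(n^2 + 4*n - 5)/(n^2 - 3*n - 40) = (n - 1)/(n - 8)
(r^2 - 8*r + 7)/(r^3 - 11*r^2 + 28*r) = (r - 1)/(r*(r - 4))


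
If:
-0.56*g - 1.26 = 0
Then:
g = -2.25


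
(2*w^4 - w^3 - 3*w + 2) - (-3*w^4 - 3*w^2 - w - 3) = 5*w^4 - w^3 + 3*w^2 - 2*w + 5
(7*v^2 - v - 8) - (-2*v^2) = 9*v^2 - v - 8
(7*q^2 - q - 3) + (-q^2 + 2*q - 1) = 6*q^2 + q - 4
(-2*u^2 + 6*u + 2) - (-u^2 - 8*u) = -u^2 + 14*u + 2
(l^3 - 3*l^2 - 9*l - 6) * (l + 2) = l^4 - l^3 - 15*l^2 - 24*l - 12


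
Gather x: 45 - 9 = 36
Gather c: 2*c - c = c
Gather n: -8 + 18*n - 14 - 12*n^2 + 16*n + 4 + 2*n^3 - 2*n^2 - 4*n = 2*n^3 - 14*n^2 + 30*n - 18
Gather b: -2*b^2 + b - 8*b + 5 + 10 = -2*b^2 - 7*b + 15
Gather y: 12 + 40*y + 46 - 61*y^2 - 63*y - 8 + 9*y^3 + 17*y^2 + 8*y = 9*y^3 - 44*y^2 - 15*y + 50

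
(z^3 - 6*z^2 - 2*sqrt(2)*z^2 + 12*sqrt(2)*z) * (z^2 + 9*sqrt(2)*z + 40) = z^5 - 6*z^4 + 7*sqrt(2)*z^4 - 42*sqrt(2)*z^3 + 4*z^3 - 80*sqrt(2)*z^2 - 24*z^2 + 480*sqrt(2)*z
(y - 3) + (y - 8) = 2*y - 11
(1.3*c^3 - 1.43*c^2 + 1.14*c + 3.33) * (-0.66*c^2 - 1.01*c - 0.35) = -0.858*c^5 - 0.3692*c^4 + 0.2369*c^3 - 2.8487*c^2 - 3.7623*c - 1.1655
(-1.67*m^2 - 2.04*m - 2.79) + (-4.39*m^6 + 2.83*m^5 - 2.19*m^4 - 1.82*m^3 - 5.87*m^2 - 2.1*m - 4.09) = -4.39*m^6 + 2.83*m^5 - 2.19*m^4 - 1.82*m^3 - 7.54*m^2 - 4.14*m - 6.88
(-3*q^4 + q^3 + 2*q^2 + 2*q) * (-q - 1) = 3*q^5 + 2*q^4 - 3*q^3 - 4*q^2 - 2*q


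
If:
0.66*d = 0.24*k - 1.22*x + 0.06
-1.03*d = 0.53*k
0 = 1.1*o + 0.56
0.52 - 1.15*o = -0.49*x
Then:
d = 2.50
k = -4.85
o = -0.51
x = -2.26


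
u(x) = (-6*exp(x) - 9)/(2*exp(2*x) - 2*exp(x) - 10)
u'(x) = (-6*exp(x) - 9)*(-4*exp(2*x) + 2*exp(x))/(2*exp(2*x) - 2*exp(x) - 10)^2 - 6*exp(x)/(2*exp(2*x) - 2*exp(x) - 10) = 3*((2*exp(x) - 1)*(2*exp(x) + 3) - 2*exp(2*x) + 2*exp(x) + 10)*exp(x)/(2*(-exp(2*x) + exp(x) + 5)^2)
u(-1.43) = 1.01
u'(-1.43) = 0.11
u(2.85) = -0.20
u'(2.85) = 0.24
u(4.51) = -0.03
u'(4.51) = 0.03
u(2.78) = -0.22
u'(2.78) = 0.26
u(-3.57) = 0.91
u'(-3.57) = 0.01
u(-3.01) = 0.92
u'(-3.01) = 0.02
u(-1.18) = 1.04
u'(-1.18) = 0.15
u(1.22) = -4.75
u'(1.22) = 26.82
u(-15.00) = 0.90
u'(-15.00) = 0.00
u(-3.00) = 0.92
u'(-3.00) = 0.02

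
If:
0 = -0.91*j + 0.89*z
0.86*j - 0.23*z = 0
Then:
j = 0.00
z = 0.00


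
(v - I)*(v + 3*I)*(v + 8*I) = v^3 + 10*I*v^2 - 13*v + 24*I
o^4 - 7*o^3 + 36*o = o*(o - 6)*(o - 3)*(o + 2)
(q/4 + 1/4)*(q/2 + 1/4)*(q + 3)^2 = q^4/8 + 15*q^3/16 + 37*q^2/16 + 33*q/16 + 9/16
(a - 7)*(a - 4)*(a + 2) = a^3 - 9*a^2 + 6*a + 56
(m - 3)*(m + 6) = m^2 + 3*m - 18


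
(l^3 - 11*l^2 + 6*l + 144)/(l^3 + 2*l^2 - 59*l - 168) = (l - 6)/(l + 7)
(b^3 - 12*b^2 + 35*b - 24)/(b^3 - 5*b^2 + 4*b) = (b^2 - 11*b + 24)/(b*(b - 4))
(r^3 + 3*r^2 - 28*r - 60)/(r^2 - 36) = (r^2 - 3*r - 10)/(r - 6)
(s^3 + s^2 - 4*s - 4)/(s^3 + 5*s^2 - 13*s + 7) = (s^3 + s^2 - 4*s - 4)/(s^3 + 5*s^2 - 13*s + 7)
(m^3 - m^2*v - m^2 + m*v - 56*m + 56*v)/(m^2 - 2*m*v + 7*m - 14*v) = (-m^2 + m*v + 8*m - 8*v)/(-m + 2*v)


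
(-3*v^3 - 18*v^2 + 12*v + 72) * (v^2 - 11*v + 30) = -3*v^5 + 15*v^4 + 120*v^3 - 600*v^2 - 432*v + 2160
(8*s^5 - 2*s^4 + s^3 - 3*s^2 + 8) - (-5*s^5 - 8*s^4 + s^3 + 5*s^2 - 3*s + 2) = 13*s^5 + 6*s^4 - 8*s^2 + 3*s + 6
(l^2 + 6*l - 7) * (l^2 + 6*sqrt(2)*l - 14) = l^4 + 6*l^3 + 6*sqrt(2)*l^3 - 21*l^2 + 36*sqrt(2)*l^2 - 84*l - 42*sqrt(2)*l + 98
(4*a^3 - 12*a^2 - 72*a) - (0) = 4*a^3 - 12*a^2 - 72*a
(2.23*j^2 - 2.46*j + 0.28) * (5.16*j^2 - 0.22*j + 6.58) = 11.5068*j^4 - 13.1842*j^3 + 16.6594*j^2 - 16.2484*j + 1.8424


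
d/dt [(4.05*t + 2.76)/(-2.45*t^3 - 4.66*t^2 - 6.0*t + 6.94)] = (19.845*t^3 + 39.159*t^2 + 25.7232*t + 44.667)/(6.0025*t^6 + 22.834*t^5 + 51.1156*t^4 + 21.914*t^3 - 28.6808*t^2 - 83.28*t + 48.1636)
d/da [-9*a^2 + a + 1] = 1 - 18*a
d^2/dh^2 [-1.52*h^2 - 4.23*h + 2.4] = -3.04000000000000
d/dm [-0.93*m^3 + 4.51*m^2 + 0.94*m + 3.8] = -2.79*m^2 + 9.02*m + 0.94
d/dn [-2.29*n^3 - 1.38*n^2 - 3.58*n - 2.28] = -6.87*n^2 - 2.76*n - 3.58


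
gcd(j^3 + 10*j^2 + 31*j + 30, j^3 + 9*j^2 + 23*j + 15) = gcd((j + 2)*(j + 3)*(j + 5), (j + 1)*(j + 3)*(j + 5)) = j^2 + 8*j + 15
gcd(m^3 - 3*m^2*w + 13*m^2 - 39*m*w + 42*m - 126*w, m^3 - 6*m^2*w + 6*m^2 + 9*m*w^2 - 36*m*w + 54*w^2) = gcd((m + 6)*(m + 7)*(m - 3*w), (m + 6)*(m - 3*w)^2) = -m^2 + 3*m*w - 6*m + 18*w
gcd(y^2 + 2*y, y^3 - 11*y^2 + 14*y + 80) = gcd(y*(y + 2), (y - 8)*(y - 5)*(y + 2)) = y + 2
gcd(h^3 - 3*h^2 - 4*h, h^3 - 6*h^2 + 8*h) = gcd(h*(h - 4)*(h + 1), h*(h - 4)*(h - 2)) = h^2 - 4*h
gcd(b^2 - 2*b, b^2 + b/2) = b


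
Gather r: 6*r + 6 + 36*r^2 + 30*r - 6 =36*r^2 + 36*r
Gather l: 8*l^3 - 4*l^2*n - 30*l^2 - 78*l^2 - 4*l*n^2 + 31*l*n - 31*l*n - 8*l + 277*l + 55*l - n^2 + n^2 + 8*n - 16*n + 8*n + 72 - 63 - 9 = 8*l^3 + l^2*(-4*n - 108) + l*(324 - 4*n^2)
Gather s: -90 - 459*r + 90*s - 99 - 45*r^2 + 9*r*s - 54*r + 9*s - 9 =-45*r^2 - 513*r + s*(9*r + 99) - 198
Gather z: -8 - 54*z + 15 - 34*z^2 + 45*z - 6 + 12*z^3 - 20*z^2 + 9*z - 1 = 12*z^3 - 54*z^2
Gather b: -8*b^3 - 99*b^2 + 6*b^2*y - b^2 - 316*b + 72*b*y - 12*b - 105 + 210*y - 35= -8*b^3 + b^2*(6*y - 100) + b*(72*y - 328) + 210*y - 140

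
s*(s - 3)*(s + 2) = s^3 - s^2 - 6*s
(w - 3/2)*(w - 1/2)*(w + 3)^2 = w^4 + 4*w^3 - 9*w^2/4 - 27*w/2 + 27/4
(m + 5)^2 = m^2 + 10*m + 25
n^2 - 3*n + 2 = (n - 2)*(n - 1)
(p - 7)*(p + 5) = p^2 - 2*p - 35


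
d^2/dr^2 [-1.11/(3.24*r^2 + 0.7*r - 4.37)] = (23.304672*r^2 + 5.03496*r - 1.11*(6.48*r + 0.7)*(12.96*r + 1.4) - 31.432536)/(3.24*r^2 + 0.7*r - 4.37)^3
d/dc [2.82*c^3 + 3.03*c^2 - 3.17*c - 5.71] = 8.46*c^2 + 6.06*c - 3.17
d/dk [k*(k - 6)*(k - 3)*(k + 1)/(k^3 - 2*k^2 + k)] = (k^3 - 3*k^2 + 7*k - 45)/(k^3 - 3*k^2 + 3*k - 1)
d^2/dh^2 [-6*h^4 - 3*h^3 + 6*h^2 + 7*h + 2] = -72*h^2 - 18*h + 12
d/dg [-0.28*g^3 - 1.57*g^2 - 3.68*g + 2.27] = -0.84*g^2 - 3.14*g - 3.68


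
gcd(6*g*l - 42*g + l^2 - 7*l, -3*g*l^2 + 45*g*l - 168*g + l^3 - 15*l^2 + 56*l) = l - 7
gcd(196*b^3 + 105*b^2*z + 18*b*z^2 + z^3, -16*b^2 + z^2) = 4*b + z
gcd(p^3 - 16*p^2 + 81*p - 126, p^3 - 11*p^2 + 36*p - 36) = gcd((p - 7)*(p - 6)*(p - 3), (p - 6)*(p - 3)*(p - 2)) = p^2 - 9*p + 18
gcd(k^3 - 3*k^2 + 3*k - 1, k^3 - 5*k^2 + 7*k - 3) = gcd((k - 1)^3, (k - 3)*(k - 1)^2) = k^2 - 2*k + 1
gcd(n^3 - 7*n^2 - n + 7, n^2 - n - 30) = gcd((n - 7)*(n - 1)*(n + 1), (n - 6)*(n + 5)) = 1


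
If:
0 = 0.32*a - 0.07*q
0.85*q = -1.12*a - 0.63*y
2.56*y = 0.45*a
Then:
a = 0.00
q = 0.00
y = 0.00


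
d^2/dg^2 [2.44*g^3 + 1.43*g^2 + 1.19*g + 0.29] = 14.64*g + 2.86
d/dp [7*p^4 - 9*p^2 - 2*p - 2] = 28*p^3 - 18*p - 2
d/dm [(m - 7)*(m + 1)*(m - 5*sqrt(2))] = 3*m^2 - 10*sqrt(2)*m - 12*m - 7 + 30*sqrt(2)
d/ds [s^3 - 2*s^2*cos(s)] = s*(2*s*sin(s) + 3*s - 4*cos(s))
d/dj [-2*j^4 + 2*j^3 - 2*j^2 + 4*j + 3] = -8*j^3 + 6*j^2 - 4*j + 4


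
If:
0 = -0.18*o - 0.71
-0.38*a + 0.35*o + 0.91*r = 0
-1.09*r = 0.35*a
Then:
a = -2.05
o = -3.94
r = 0.66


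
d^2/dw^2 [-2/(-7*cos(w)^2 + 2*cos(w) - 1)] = (392*sin(w)^4 - 148*sin(w)^2 + 109*cos(w) - 21*cos(3*w) - 232)/(7*sin(w)^2 + 2*cos(w) - 8)^3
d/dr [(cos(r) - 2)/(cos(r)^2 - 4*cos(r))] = (sin(r) + 8*sin(r)/cos(r)^2 - 4*tan(r))/(cos(r) - 4)^2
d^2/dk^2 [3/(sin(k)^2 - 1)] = (12*cos(k)^2 - 18)/cos(k)^4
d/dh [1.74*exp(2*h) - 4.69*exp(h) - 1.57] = (3.48*exp(h) - 4.69)*exp(h)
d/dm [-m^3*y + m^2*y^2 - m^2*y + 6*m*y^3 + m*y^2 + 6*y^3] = y*(-3*m^2 + 2*m*y - 2*m + 6*y^2 + y)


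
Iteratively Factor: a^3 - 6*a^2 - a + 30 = (a - 5)*(a^2 - a - 6) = (a - 5)*(a + 2)*(a - 3)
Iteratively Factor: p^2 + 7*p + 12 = (p + 3)*(p + 4)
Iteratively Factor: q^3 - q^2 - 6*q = (q - 3)*(q^2 + 2*q) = q*(q - 3)*(q + 2)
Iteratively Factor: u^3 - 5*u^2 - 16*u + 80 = (u + 4)*(u^2 - 9*u + 20) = (u - 4)*(u + 4)*(u - 5)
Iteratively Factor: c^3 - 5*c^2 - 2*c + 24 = (c - 4)*(c^2 - c - 6) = (c - 4)*(c - 3)*(c + 2)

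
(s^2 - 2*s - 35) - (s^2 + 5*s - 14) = -7*s - 21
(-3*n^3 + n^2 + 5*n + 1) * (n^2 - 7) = -3*n^5 + n^4 + 26*n^3 - 6*n^2 - 35*n - 7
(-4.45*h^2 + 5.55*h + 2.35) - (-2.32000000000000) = -4.45*h^2 + 5.55*h + 4.67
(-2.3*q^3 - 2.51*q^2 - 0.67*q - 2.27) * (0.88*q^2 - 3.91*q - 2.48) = -2.024*q^5 + 6.7842*q^4 + 14.9285*q^3 + 6.8469*q^2 + 10.5373*q + 5.6296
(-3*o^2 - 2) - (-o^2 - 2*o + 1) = -2*o^2 + 2*o - 3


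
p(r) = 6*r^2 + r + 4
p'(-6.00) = -71.00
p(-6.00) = 214.00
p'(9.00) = 109.00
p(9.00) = 499.00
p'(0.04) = 1.48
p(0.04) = 4.05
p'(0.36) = 5.32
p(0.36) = 5.14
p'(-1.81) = -20.72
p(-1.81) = 21.85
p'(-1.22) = -13.64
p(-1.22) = 11.71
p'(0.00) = 1.00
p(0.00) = 4.00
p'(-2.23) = -25.76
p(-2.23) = 31.61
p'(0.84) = 11.08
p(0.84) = 9.07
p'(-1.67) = -19.04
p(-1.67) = 19.06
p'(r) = 12*r + 1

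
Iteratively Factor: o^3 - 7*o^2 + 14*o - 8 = (o - 1)*(o^2 - 6*o + 8) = (o - 2)*(o - 1)*(o - 4)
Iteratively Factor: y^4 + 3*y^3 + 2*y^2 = (y)*(y^3 + 3*y^2 + 2*y) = y*(y + 1)*(y^2 + 2*y) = y^2*(y + 1)*(y + 2)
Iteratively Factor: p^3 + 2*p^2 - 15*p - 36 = (p - 4)*(p^2 + 6*p + 9) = (p - 4)*(p + 3)*(p + 3)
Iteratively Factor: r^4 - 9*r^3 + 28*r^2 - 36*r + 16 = (r - 1)*(r^3 - 8*r^2 + 20*r - 16) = (r - 2)*(r - 1)*(r^2 - 6*r + 8) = (r - 4)*(r - 2)*(r - 1)*(r - 2)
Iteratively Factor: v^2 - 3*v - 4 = (v - 4)*(v + 1)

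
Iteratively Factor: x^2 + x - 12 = (x - 3)*(x + 4)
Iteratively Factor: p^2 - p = (p - 1)*(p)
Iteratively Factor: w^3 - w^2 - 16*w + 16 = (w - 1)*(w^2 - 16) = (w - 4)*(w - 1)*(w + 4)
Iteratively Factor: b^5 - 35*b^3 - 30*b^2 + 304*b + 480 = (b - 4)*(b^4 + 4*b^3 - 19*b^2 - 106*b - 120) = (b - 4)*(b + 3)*(b^3 + b^2 - 22*b - 40) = (b - 4)*(b + 3)*(b + 4)*(b^2 - 3*b - 10) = (b - 4)*(b + 2)*(b + 3)*(b + 4)*(b - 5)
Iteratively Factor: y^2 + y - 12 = (y - 3)*(y + 4)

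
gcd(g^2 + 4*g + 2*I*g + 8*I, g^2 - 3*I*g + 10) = g + 2*I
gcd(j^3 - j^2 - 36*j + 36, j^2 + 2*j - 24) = j + 6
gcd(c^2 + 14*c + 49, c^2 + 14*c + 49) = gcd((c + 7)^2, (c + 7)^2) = c^2 + 14*c + 49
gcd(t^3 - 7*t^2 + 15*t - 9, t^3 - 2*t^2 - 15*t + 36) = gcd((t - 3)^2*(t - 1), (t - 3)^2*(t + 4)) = t^2 - 6*t + 9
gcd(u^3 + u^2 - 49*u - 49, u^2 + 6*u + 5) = u + 1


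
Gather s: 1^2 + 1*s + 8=s + 9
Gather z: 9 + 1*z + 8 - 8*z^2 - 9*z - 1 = -8*z^2 - 8*z + 16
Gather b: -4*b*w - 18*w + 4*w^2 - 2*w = -4*b*w + 4*w^2 - 20*w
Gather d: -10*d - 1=-10*d - 1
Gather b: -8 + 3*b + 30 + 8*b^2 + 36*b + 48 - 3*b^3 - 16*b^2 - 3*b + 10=-3*b^3 - 8*b^2 + 36*b + 80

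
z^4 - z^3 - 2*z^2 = z^2*(z - 2)*(z + 1)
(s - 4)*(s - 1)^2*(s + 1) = s^4 - 5*s^3 + 3*s^2 + 5*s - 4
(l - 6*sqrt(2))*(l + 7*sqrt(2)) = l^2 + sqrt(2)*l - 84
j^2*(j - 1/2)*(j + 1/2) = j^4 - j^2/4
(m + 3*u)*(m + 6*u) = m^2 + 9*m*u + 18*u^2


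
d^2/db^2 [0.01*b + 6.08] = 0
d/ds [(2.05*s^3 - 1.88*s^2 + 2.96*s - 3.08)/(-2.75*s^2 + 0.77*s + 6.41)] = (-5.6375*s^4 + 3.157*s^3 + 46.1139*s^2 - 41.0416*s + 21.3452)/(7.5625*s^4 - 4.235*s^3 - 34.6621*s^2 + 9.8714*s + 41.0881)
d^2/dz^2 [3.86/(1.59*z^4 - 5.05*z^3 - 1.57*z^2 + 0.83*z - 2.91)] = ((-73.6488*z^2 + 116.958*z + 12.1204)*(-1.59*z^4 + 5.05*z^3 + 1.57*z^2 - 0.83*z + 2.91) - 3.86*(6.36*z^3 - 15.15*z^2 - 3.14*z + 0.83)*(12.72*z^3 - 30.3*z^2 - 6.28*z + 1.66))/(-1.59*z^4 + 5.05*z^3 + 1.57*z^2 - 0.83*z + 2.91)^3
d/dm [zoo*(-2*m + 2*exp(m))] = zoo*(1 - exp(m))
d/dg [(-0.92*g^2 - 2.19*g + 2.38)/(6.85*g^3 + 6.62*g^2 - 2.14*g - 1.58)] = (6.302*g^4 + 30.003*g^3 - 32.4424*g^2 - 28.604*g + 8.5534)/(46.9225*g^6 + 90.694*g^5 + 14.5064*g^4 - 49.9796*g^3 - 16.3396*g^2 + 6.7624*g + 2.4964)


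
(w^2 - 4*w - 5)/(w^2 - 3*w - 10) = (w + 1)/(w + 2)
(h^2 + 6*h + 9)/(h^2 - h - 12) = (h + 3)/(h - 4)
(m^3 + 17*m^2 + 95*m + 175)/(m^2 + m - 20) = (m^2 + 12*m + 35)/(m - 4)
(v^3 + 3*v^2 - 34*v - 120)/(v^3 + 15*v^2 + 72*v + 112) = (v^2 - v - 30)/(v^2 + 11*v + 28)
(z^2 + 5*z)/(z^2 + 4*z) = (z + 5)/(z + 4)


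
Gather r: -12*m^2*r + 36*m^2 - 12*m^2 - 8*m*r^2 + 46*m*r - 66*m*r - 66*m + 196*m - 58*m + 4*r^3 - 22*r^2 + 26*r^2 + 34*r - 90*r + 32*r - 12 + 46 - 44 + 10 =24*m^2 + 72*m + 4*r^3 + r^2*(4 - 8*m) + r*(-12*m^2 - 20*m - 24)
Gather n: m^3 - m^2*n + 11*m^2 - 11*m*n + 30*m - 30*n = m^3 + 11*m^2 + 30*m + n*(-m^2 - 11*m - 30)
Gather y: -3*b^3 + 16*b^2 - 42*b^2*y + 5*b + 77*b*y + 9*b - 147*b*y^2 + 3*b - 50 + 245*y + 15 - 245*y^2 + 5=-3*b^3 + 16*b^2 + 17*b + y^2*(-147*b - 245) + y*(-42*b^2 + 77*b + 245) - 30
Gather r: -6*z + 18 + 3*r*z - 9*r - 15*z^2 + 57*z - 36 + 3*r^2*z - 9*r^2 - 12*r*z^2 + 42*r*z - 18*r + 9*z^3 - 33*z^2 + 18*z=r^2*(3*z - 9) + r*(-12*z^2 + 45*z - 27) + 9*z^3 - 48*z^2 + 69*z - 18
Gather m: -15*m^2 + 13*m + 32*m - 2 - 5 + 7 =-15*m^2 + 45*m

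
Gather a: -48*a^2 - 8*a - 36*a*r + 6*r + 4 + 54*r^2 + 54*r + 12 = -48*a^2 + a*(-36*r - 8) + 54*r^2 + 60*r + 16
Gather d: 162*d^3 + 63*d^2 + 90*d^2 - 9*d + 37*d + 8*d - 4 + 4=162*d^3 + 153*d^2 + 36*d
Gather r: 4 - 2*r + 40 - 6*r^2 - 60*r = -6*r^2 - 62*r + 44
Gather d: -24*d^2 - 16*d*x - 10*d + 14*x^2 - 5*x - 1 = -24*d^2 + d*(-16*x - 10) + 14*x^2 - 5*x - 1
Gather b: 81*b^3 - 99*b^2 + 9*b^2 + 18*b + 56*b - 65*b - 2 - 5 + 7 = 81*b^3 - 90*b^2 + 9*b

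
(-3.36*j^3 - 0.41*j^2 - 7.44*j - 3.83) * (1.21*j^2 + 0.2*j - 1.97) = -4.0656*j^5 - 1.1681*j^4 - 2.4652*j^3 - 5.3146*j^2 + 13.8908*j + 7.5451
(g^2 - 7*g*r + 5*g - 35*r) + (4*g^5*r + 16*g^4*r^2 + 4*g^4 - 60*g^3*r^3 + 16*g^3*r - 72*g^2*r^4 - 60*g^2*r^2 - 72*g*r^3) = 4*g^5*r + 16*g^4*r^2 + 4*g^4 - 60*g^3*r^3 + 16*g^3*r - 72*g^2*r^4 - 60*g^2*r^2 + g^2 - 72*g*r^3 - 7*g*r + 5*g - 35*r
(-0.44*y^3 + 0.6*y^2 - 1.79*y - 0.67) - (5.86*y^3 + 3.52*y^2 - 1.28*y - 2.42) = -6.3*y^3 - 2.92*y^2 - 0.51*y + 1.75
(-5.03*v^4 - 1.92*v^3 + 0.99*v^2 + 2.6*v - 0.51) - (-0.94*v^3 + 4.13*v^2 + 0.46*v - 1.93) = -5.03*v^4 - 0.98*v^3 - 3.14*v^2 + 2.14*v + 1.42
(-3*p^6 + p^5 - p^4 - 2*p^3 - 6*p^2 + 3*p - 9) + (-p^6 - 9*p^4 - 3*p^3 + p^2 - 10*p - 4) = -4*p^6 + p^5 - 10*p^4 - 5*p^3 - 5*p^2 - 7*p - 13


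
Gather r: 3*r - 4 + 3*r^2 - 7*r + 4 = 3*r^2 - 4*r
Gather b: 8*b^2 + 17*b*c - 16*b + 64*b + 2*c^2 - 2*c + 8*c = 8*b^2 + b*(17*c + 48) + 2*c^2 + 6*c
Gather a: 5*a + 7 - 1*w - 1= 5*a - w + 6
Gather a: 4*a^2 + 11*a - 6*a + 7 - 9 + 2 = 4*a^2 + 5*a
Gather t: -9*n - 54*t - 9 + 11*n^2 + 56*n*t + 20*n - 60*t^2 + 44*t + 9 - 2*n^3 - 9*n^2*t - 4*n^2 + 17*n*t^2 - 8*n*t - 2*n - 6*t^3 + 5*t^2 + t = -2*n^3 + 7*n^2 + 9*n - 6*t^3 + t^2*(17*n - 55) + t*(-9*n^2 + 48*n - 9)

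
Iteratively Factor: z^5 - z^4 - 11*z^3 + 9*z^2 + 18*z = (z + 1)*(z^4 - 2*z^3 - 9*z^2 + 18*z) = z*(z + 1)*(z^3 - 2*z^2 - 9*z + 18) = z*(z - 3)*(z + 1)*(z^2 + z - 6) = z*(z - 3)*(z - 2)*(z + 1)*(z + 3)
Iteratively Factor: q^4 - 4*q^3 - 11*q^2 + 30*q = (q)*(q^3 - 4*q^2 - 11*q + 30) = q*(q + 3)*(q^2 - 7*q + 10) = q*(q - 5)*(q + 3)*(q - 2)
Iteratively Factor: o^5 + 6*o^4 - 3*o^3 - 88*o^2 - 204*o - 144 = (o + 2)*(o^4 + 4*o^3 - 11*o^2 - 66*o - 72) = (o + 2)*(o + 3)*(o^3 + o^2 - 14*o - 24) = (o - 4)*(o + 2)*(o + 3)*(o^2 + 5*o + 6) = (o - 4)*(o + 2)*(o + 3)^2*(o + 2)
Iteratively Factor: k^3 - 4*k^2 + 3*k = (k)*(k^2 - 4*k + 3) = k*(k - 1)*(k - 3)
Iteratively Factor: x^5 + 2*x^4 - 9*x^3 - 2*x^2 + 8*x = (x - 1)*(x^4 + 3*x^3 - 6*x^2 - 8*x) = (x - 1)*(x + 4)*(x^3 - x^2 - 2*x) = (x - 1)*(x + 1)*(x + 4)*(x^2 - 2*x) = x*(x - 1)*(x + 1)*(x + 4)*(x - 2)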